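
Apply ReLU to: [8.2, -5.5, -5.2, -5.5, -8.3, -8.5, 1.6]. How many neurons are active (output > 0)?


ReLU(x) = max(0, x) for each element:
ReLU(8.2) = 8.2
ReLU(-5.5) = 0
ReLU(-5.2) = 0
ReLU(-5.5) = 0
ReLU(-8.3) = 0
ReLU(-8.5) = 0
ReLU(1.6) = 1.6
Active neurons (>0): 2

2


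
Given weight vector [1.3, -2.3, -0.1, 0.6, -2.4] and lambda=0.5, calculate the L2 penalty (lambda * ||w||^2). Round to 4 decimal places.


Squaring each weight:
1.3^2 = 1.69
(-2.3)^2 = 5.29
(-0.1)^2 = 0.01
0.6^2 = 0.36
(-2.4)^2 = 5.76
Sum of squares = 13.11
Penalty = 0.5 * 13.11 = 6.5550

6.5550


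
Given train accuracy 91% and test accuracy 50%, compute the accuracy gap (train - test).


Gap = train_accuracy - test_accuracy
= 91 - 50
= 41%
This large gap strongly indicates overfitting.

41


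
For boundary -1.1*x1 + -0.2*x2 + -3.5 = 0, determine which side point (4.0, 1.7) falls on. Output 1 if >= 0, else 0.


Compute -1.1 * 4.0 + -0.2 * 1.7 + -3.5
= -4.4 + -0.34 + -3.5
= -8.24
Since -8.24 < 0, the point is on the negative side.

0


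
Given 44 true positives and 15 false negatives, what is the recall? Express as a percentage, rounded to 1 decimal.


Recall = TP / (TP + FN) * 100
= 44 / (44 + 15)
= 44 / 59
= 0.7458
= 74.6%

74.6


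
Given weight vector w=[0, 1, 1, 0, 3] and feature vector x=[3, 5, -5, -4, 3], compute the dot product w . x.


Element-wise products:
0 * 3 = 0
1 * 5 = 5
1 * -5 = -5
0 * -4 = 0
3 * 3 = 9
Sum = 0 + 5 + -5 + 0 + 9
= 9

9


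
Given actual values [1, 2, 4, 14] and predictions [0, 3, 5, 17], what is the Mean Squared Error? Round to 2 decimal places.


Differences: [1, -1, -1, -3]
Squared errors: [1, 1, 1, 9]
Sum of squared errors = 12
MSE = 12 / 4 = 3.00

3.00


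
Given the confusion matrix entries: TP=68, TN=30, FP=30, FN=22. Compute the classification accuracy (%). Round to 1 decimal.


Accuracy = (TP + TN) / (TP + TN + FP + FN) * 100
= (68 + 30) / (68 + 30 + 30 + 22)
= 98 / 150
= 0.6533
= 65.3%

65.3


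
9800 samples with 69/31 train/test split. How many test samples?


Train samples = 9800 * 69% = 6762
Test samples = 9800 - 6762
= 3038

3038


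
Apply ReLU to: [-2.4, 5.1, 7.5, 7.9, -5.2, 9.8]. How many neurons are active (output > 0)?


ReLU(x) = max(0, x) for each element:
ReLU(-2.4) = 0
ReLU(5.1) = 5.1
ReLU(7.5) = 7.5
ReLU(7.9) = 7.9
ReLU(-5.2) = 0
ReLU(9.8) = 9.8
Active neurons (>0): 4

4


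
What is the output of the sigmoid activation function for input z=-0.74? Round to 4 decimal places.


sigmoid(z) = 1 / (1 + exp(-z))
exp(-(-0.74)) = exp(0.74) = 2.0959
1 + 2.0959 = 3.0959
1 / 3.0959 = 0.3230

0.3230


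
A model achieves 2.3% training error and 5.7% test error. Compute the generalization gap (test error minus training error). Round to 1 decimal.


Generalization gap = test_error - train_error
= 5.7 - 2.3
= 3.4%
A moderate gap.

3.4


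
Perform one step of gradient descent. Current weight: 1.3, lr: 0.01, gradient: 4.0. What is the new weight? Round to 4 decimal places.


w_new = w_old - lr * gradient
= 1.3 - 0.01 * 4.0
= 1.3 - (0.04)
= 1.2600

1.2600


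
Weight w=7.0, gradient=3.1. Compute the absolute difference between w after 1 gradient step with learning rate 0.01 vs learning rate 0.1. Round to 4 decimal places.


With lr=0.01: w_new = 7.0 - 0.01 * 3.1 = 6.969
With lr=0.1: w_new = 7.0 - 0.1 * 3.1 = 6.69
Absolute difference = |6.969 - 6.69|
= 0.2790

0.2790


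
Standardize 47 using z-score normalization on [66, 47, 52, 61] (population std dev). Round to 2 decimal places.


Mean = (66 + 47 + 52 + 61) / 4 = 56.5
Variance = sum((x_i - mean)^2) / n = 55.25
Std = sqrt(55.25) = 7.433
Z = (x - mean) / std
= (47 - 56.5) / 7.433
= -9.5 / 7.433
= -1.28

-1.28


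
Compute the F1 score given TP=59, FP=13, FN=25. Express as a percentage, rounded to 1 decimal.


Precision = TP / (TP + FP) = 59 / 72 = 0.8194
Recall = TP / (TP + FN) = 59 / 84 = 0.7024
F1 = 2 * P * R / (P + R)
= 2 * 0.8194 * 0.7024 / (0.8194 + 0.7024)
= 1.1511 / 1.5218
= 0.7564
As percentage: 75.6%

75.6


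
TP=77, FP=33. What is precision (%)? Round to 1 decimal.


Precision = TP / (TP + FP) * 100
= 77 / (77 + 33)
= 77 / 110
= 0.7
= 70.0%

70.0


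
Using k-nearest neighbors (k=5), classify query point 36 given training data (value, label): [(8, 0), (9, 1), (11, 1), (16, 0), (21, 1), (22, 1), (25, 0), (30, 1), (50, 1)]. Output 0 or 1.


Distances from query 36:
Point 30 (class 1): distance = 6
Point 25 (class 0): distance = 11
Point 22 (class 1): distance = 14
Point 50 (class 1): distance = 14
Point 21 (class 1): distance = 15
K=5 nearest neighbors: classes = [1, 0, 1, 1, 1]
Votes for class 1: 4 / 5
Majority vote => class 1

1


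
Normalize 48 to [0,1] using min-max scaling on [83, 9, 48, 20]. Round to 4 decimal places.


Min = 9, Max = 83
Range = 83 - 9 = 74
Scaled = (x - min) / (max - min)
= (48 - 9) / 74
= 39 / 74
= 0.5270

0.5270


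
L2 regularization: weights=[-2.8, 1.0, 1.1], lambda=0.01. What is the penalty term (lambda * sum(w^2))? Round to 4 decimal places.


Squaring each weight:
(-2.8)^2 = 7.84
1.0^2 = 1.0
1.1^2 = 1.21
Sum of squares = 10.05
Penalty = 0.01 * 10.05 = 0.1005

0.1005


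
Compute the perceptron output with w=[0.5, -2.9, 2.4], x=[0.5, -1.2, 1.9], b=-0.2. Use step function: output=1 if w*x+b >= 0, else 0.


z = w . x + b
= 0.5*0.5 + -2.9*-1.2 + 2.4*1.9 + -0.2
= 0.25 + 3.48 + 4.56 + -0.2
= 8.29 + -0.2
= 8.09
Since z = 8.09 >= 0, output = 1

1


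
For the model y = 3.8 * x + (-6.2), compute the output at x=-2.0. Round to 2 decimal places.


y = 3.8 * -2.0 + (-6.2)
= -7.6 + (-6.2)
= -13.80

-13.80


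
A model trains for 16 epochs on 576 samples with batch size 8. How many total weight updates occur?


Iterations per epoch = 576 / 8 = 72
Total updates = iterations_per_epoch * epochs
= 72 * 16
= 1152

1152


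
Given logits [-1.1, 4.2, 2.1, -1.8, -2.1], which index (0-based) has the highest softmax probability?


Softmax is a monotonic transformation, so it preserves the argmax.
We need to find the index of the maximum logit.
Index 0: -1.1
Index 1: 4.2
Index 2: 2.1
Index 3: -1.8
Index 4: -2.1
Maximum logit = 4.2 at index 1

1


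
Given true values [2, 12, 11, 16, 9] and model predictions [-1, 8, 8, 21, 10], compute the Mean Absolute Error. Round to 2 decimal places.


Absolute errors: [3, 4, 3, 5, 1]
Sum of absolute errors = 16
MAE = 16 / 5 = 3.20

3.20


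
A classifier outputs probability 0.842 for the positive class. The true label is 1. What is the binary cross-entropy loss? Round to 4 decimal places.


For y=1: Loss = -log(p)
= -log(0.842)
= -(-0.172)
= 0.1720

0.1720


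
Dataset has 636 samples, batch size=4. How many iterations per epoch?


Iterations per epoch = dataset_size / batch_size
= 636 / 4
= 159

159


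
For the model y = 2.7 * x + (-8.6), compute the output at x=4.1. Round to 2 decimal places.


y = 2.7 * 4.1 + (-8.6)
= 11.07 + (-8.6)
= 2.47

2.47


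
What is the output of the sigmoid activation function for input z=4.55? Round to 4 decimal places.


sigmoid(z) = 1 / (1 + exp(-z))
exp(-(4.55)) = exp(-4.55) = 0.0106
1 + 0.0106 = 1.0106
1 / 1.0106 = 0.9895

0.9895


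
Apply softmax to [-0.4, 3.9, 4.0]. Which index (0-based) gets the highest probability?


Softmax is a monotonic transformation, so it preserves the argmax.
We need to find the index of the maximum logit.
Index 0: -0.4
Index 1: 3.9
Index 2: 4.0
Maximum logit = 4.0 at index 2

2


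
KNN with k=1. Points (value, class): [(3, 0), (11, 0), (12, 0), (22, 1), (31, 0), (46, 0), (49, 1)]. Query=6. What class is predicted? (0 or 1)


Distances from query 6:
Point 3 (class 0): distance = 3
K=1 nearest neighbors: classes = [0]
Votes for class 1: 0 / 1
Majority vote => class 0

0


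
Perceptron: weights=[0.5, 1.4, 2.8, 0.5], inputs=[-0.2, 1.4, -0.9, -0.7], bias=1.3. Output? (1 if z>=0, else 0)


z = w . x + b
= 0.5*-0.2 + 1.4*1.4 + 2.8*-0.9 + 0.5*-0.7 + 1.3
= -0.1 + 1.96 + -2.52 + -0.35 + 1.3
= -1.01 + 1.3
= 0.29
Since z = 0.29 >= 0, output = 1

1


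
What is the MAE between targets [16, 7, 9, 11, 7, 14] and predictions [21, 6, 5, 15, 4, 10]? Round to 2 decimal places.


Absolute errors: [5, 1, 4, 4, 3, 4]
Sum of absolute errors = 21
MAE = 21 / 6 = 3.50

3.50


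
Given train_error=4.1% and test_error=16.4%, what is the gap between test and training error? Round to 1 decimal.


Generalization gap = test_error - train_error
= 16.4 - 4.1
= 12.3%
A large gap suggests overfitting.

12.3


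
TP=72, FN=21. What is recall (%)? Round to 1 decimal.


Recall = TP / (TP + FN) * 100
= 72 / (72 + 21)
= 72 / 93
= 0.7742
= 77.4%

77.4


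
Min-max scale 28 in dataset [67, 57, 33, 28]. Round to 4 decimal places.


Min = 28, Max = 67
Range = 67 - 28 = 39
Scaled = (x - min) / (max - min)
= (28 - 28) / 39
= 0 / 39
= 0.0000

0.0000


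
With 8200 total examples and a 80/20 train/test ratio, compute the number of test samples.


Train samples = 8200 * 80% = 6560
Test samples = 8200 - 6560
= 1640

1640


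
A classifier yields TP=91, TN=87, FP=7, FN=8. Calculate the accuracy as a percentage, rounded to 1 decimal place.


Accuracy = (TP + TN) / (TP + TN + FP + FN) * 100
= (91 + 87) / (91 + 87 + 7 + 8)
= 178 / 193
= 0.9223
= 92.2%

92.2


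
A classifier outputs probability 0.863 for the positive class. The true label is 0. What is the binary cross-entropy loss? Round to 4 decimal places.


For y=0: Loss = -log(1-p)
= -log(1 - 0.863)
= -log(0.137)
= -(-1.9878)
= 1.9878

1.9878


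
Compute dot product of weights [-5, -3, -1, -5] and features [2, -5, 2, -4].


Element-wise products:
-5 * 2 = -10
-3 * -5 = 15
-1 * 2 = -2
-5 * -4 = 20
Sum = -10 + 15 + -2 + 20
= 23

23


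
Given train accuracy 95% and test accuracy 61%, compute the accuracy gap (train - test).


Gap = train_accuracy - test_accuracy
= 95 - 61
= 34%
This large gap strongly indicates overfitting.

34


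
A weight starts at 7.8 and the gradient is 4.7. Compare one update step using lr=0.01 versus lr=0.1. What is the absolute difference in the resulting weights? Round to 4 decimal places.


With lr=0.01: w_new = 7.8 - 0.01 * 4.7 = 7.753
With lr=0.1: w_new = 7.8 - 0.1 * 4.7 = 7.33
Absolute difference = |7.753 - 7.33|
= 0.4230

0.4230


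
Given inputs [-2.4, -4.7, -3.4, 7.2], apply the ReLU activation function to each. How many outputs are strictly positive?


ReLU(x) = max(0, x) for each element:
ReLU(-2.4) = 0
ReLU(-4.7) = 0
ReLU(-3.4) = 0
ReLU(7.2) = 7.2
Active neurons (>0): 1

1


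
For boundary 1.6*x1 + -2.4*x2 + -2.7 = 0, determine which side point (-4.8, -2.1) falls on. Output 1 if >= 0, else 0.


Compute 1.6 * -4.8 + -2.4 * -2.1 + -2.7
= -7.68 + 5.04 + -2.7
= -5.34
Since -5.34 < 0, the point is on the negative side.

0


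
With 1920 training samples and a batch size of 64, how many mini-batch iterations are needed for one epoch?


Iterations per epoch = dataset_size / batch_size
= 1920 / 64
= 30

30


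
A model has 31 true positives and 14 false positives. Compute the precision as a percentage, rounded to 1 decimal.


Precision = TP / (TP + FP) * 100
= 31 / (31 + 14)
= 31 / 45
= 0.6889
= 68.9%

68.9


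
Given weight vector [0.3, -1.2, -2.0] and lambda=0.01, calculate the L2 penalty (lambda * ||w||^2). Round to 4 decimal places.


Squaring each weight:
0.3^2 = 0.09
(-1.2)^2 = 1.44
(-2.0)^2 = 4.0
Sum of squares = 5.53
Penalty = 0.01 * 5.53 = 0.0553

0.0553


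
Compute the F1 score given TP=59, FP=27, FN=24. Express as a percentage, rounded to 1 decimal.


Precision = TP / (TP + FP) = 59 / 86 = 0.686
Recall = TP / (TP + FN) = 59 / 83 = 0.7108
F1 = 2 * P * R / (P + R)
= 2 * 0.686 * 0.7108 / (0.686 + 0.7108)
= 0.9753 / 1.3969
= 0.6982
As percentage: 69.8%

69.8


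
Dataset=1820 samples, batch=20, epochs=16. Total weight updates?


Iterations per epoch = 1820 / 20 = 91
Total updates = iterations_per_epoch * epochs
= 91 * 16
= 1456

1456


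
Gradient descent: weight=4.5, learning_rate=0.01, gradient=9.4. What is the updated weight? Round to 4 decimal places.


w_new = w_old - lr * gradient
= 4.5 - 0.01 * 9.4
= 4.5 - (0.094)
= 4.4060

4.4060


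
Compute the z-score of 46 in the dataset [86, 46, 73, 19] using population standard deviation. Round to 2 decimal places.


Mean = (86 + 46 + 73 + 19) / 4 = 56.0
Variance = sum((x_i - mean)^2) / n = 664.5
Std = sqrt(664.5) = 25.7779
Z = (x - mean) / std
= (46 - 56.0) / 25.7779
= -10.0 / 25.7779
= -0.39

-0.39


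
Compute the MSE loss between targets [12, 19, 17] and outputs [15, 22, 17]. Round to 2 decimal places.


Differences: [-3, -3, 0]
Squared errors: [9, 9, 0]
Sum of squared errors = 18
MSE = 18 / 3 = 6.00

6.00


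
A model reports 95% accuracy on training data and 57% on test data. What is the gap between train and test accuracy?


Gap = train_accuracy - test_accuracy
= 95 - 57
= 38%
This large gap strongly indicates overfitting.

38


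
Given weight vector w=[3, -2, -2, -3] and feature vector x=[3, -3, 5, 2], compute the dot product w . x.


Element-wise products:
3 * 3 = 9
-2 * -3 = 6
-2 * 5 = -10
-3 * 2 = -6
Sum = 9 + 6 + -10 + -6
= -1

-1


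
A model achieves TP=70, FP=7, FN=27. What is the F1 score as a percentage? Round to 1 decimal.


Precision = TP / (TP + FP) = 70 / 77 = 0.9091
Recall = TP / (TP + FN) = 70 / 97 = 0.7216
F1 = 2 * P * R / (P + R)
= 2 * 0.9091 * 0.7216 / (0.9091 + 0.7216)
= 1.3121 / 1.6307
= 0.8046
As percentage: 80.5%

80.5


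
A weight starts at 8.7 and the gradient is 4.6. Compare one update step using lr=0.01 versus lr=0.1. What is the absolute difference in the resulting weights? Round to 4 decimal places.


With lr=0.01: w_new = 8.7 - 0.01 * 4.6 = 8.654
With lr=0.1: w_new = 8.7 - 0.1 * 4.6 = 8.24
Absolute difference = |8.654 - 8.24|
= 0.4140

0.4140


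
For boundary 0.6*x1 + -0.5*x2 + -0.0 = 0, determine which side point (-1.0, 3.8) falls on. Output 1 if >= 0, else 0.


Compute 0.6 * -1.0 + -0.5 * 3.8 + -0.0
= -0.6 + -1.9 + -0.0
= -2.5
Since -2.5 < 0, the point is on the negative side.

0


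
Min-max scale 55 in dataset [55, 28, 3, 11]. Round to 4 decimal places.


Min = 3, Max = 55
Range = 55 - 3 = 52
Scaled = (x - min) / (max - min)
= (55 - 3) / 52
= 52 / 52
= 1.0000

1.0000


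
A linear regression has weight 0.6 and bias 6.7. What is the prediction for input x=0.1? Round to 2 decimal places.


y = 0.6 * 0.1 + (6.7)
= 0.06 + (6.7)
= 6.76

6.76


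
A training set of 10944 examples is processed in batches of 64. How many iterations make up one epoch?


Iterations per epoch = dataset_size / batch_size
= 10944 / 64
= 171

171


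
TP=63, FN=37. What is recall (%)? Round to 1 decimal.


Recall = TP / (TP + FN) * 100
= 63 / (63 + 37)
= 63 / 100
= 0.63
= 63.0%

63.0


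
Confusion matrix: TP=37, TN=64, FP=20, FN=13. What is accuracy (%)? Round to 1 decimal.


Accuracy = (TP + TN) / (TP + TN + FP + FN) * 100
= (37 + 64) / (37 + 64 + 20 + 13)
= 101 / 134
= 0.7537
= 75.4%

75.4


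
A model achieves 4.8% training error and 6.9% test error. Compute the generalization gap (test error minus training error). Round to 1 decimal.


Generalization gap = test_error - train_error
= 6.9 - 4.8
= 2.1%
A moderate gap.

2.1


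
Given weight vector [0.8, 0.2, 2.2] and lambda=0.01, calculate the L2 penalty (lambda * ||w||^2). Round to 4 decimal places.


Squaring each weight:
0.8^2 = 0.64
0.2^2 = 0.04
2.2^2 = 4.84
Sum of squares = 5.52
Penalty = 0.01 * 5.52 = 0.0552

0.0552


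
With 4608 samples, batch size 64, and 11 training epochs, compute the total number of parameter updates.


Iterations per epoch = 4608 / 64 = 72
Total updates = iterations_per_epoch * epochs
= 72 * 11
= 792

792


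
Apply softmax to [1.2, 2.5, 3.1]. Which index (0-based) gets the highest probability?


Softmax is a monotonic transformation, so it preserves the argmax.
We need to find the index of the maximum logit.
Index 0: 1.2
Index 1: 2.5
Index 2: 3.1
Maximum logit = 3.1 at index 2

2


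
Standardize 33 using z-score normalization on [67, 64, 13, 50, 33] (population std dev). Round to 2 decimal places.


Mean = (67 + 64 + 13 + 50 + 33) / 5 = 45.4
Variance = sum((x_i - mean)^2) / n = 407.44
Std = sqrt(407.44) = 20.1851
Z = (x - mean) / std
= (33 - 45.4) / 20.1851
= -12.4 / 20.1851
= -0.61

-0.61


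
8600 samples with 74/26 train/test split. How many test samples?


Train samples = 8600 * 74% = 6364
Test samples = 8600 - 6364
= 2236

2236


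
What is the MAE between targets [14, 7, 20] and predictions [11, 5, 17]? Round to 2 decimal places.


Absolute errors: [3, 2, 3]
Sum of absolute errors = 8
MAE = 8 / 3 = 2.67

2.67


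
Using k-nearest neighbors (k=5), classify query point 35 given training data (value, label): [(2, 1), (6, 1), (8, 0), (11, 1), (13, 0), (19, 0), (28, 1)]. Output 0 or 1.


Distances from query 35:
Point 28 (class 1): distance = 7
Point 19 (class 0): distance = 16
Point 13 (class 0): distance = 22
Point 11 (class 1): distance = 24
Point 8 (class 0): distance = 27
K=5 nearest neighbors: classes = [1, 0, 0, 1, 0]
Votes for class 1: 2 / 5
Majority vote => class 0

0


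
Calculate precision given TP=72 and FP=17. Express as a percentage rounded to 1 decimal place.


Precision = TP / (TP + FP) * 100
= 72 / (72 + 17)
= 72 / 89
= 0.809
= 80.9%

80.9


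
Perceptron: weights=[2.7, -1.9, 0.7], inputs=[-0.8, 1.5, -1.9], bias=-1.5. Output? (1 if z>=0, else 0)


z = w . x + b
= 2.7*-0.8 + -1.9*1.5 + 0.7*-1.9 + -1.5
= -2.16 + -2.85 + -1.33 + -1.5
= -6.34 + -1.5
= -7.84
Since z = -7.84 < 0, output = 0

0


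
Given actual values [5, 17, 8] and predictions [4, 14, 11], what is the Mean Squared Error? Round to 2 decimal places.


Differences: [1, 3, -3]
Squared errors: [1, 9, 9]
Sum of squared errors = 19
MSE = 19 / 3 = 6.33

6.33


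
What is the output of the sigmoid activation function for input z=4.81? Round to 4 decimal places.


sigmoid(z) = 1 / (1 + exp(-z))
exp(-(4.81)) = exp(-4.81) = 0.0081
1 + 0.0081 = 1.0081
1 / 1.0081 = 0.9919

0.9919


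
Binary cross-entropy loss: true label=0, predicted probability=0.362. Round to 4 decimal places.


For y=0: Loss = -log(1-p)
= -log(1 - 0.362)
= -log(0.638)
= -(-0.4494)
= 0.4494

0.4494


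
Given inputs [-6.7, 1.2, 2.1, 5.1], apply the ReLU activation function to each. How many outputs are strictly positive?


ReLU(x) = max(0, x) for each element:
ReLU(-6.7) = 0
ReLU(1.2) = 1.2
ReLU(2.1) = 2.1
ReLU(5.1) = 5.1
Active neurons (>0): 3

3


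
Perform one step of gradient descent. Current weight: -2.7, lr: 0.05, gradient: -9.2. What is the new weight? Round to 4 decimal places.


w_new = w_old - lr * gradient
= -2.7 - 0.05 * -9.2
= -2.7 - (-0.46)
= -2.2400

-2.2400


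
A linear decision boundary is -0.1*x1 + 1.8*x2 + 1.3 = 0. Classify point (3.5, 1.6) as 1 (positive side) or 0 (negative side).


Compute -0.1 * 3.5 + 1.8 * 1.6 + 1.3
= -0.35 + 2.88 + 1.3
= 3.83
Since 3.83 >= 0, the point is on the positive side.

1


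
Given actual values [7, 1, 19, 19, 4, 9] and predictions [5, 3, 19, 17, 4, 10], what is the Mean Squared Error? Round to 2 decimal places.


Differences: [2, -2, 0, 2, 0, -1]
Squared errors: [4, 4, 0, 4, 0, 1]
Sum of squared errors = 13
MSE = 13 / 6 = 2.17

2.17


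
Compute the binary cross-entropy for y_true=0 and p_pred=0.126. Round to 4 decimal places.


For y=0: Loss = -log(1-p)
= -log(1 - 0.126)
= -log(0.874)
= -(-0.1347)
= 0.1347

0.1347


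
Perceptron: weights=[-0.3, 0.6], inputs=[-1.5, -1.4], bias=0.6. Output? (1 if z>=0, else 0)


z = w . x + b
= -0.3*-1.5 + 0.6*-1.4 + 0.6
= 0.45 + -0.84 + 0.6
= -0.39 + 0.6
= 0.21
Since z = 0.21 >= 0, output = 1

1


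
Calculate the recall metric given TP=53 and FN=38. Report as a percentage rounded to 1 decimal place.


Recall = TP / (TP + FN) * 100
= 53 / (53 + 38)
= 53 / 91
= 0.5824
= 58.2%

58.2


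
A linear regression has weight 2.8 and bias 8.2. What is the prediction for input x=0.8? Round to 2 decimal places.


y = 2.8 * 0.8 + (8.2)
= 2.24 + (8.2)
= 10.44

10.44


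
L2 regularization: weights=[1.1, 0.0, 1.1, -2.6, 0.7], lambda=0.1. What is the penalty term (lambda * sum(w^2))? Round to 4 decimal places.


Squaring each weight:
1.1^2 = 1.21
0.0^2 = 0.0
1.1^2 = 1.21
(-2.6)^2 = 6.76
0.7^2 = 0.49
Sum of squares = 9.67
Penalty = 0.1 * 9.67 = 0.9670

0.9670


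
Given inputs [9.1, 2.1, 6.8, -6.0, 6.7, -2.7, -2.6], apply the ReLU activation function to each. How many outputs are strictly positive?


ReLU(x) = max(0, x) for each element:
ReLU(9.1) = 9.1
ReLU(2.1) = 2.1
ReLU(6.8) = 6.8
ReLU(-6.0) = 0
ReLU(6.7) = 6.7
ReLU(-2.7) = 0
ReLU(-2.6) = 0
Active neurons (>0): 4

4


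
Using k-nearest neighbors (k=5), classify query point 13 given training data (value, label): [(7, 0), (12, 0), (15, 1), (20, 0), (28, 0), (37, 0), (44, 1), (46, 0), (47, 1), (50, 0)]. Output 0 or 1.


Distances from query 13:
Point 12 (class 0): distance = 1
Point 15 (class 1): distance = 2
Point 7 (class 0): distance = 6
Point 20 (class 0): distance = 7
Point 28 (class 0): distance = 15
K=5 nearest neighbors: classes = [0, 1, 0, 0, 0]
Votes for class 1: 1 / 5
Majority vote => class 0

0


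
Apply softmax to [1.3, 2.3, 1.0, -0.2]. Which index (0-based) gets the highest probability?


Softmax is a monotonic transformation, so it preserves the argmax.
We need to find the index of the maximum logit.
Index 0: 1.3
Index 1: 2.3
Index 2: 1.0
Index 3: -0.2
Maximum logit = 2.3 at index 1

1


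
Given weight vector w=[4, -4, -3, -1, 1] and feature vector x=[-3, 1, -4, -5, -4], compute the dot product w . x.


Element-wise products:
4 * -3 = -12
-4 * 1 = -4
-3 * -4 = 12
-1 * -5 = 5
1 * -4 = -4
Sum = -12 + -4 + 12 + 5 + -4
= -3

-3


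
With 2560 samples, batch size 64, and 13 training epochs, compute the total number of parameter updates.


Iterations per epoch = 2560 / 64 = 40
Total updates = iterations_per_epoch * epochs
= 40 * 13
= 520

520


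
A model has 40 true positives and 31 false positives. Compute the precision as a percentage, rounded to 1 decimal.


Precision = TP / (TP + FP) * 100
= 40 / (40 + 31)
= 40 / 71
= 0.5634
= 56.3%

56.3


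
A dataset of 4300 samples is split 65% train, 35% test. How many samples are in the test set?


Train samples = 4300 * 65% = 2795
Test samples = 4300 - 2795
= 1505

1505


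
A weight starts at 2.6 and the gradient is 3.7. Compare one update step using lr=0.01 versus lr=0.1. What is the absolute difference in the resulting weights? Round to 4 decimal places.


With lr=0.01: w_new = 2.6 - 0.01 * 3.7 = 2.563
With lr=0.1: w_new = 2.6 - 0.1 * 3.7 = 2.23
Absolute difference = |2.563 - 2.23|
= 0.3330

0.3330


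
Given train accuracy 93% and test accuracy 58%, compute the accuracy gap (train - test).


Gap = train_accuracy - test_accuracy
= 93 - 58
= 35%
This large gap strongly indicates overfitting.

35


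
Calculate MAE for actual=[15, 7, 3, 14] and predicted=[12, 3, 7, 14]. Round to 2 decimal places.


Absolute errors: [3, 4, 4, 0]
Sum of absolute errors = 11
MAE = 11 / 4 = 2.75

2.75


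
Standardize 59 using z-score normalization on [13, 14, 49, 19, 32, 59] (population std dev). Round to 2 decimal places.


Mean = (13 + 14 + 49 + 19 + 32 + 59) / 6 = 31.0
Variance = sum((x_i - mean)^2) / n = 311.0
Std = sqrt(311.0) = 17.6352
Z = (x - mean) / std
= (59 - 31.0) / 17.6352
= 28.0 / 17.6352
= 1.59

1.59


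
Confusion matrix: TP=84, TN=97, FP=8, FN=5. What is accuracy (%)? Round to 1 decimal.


Accuracy = (TP + TN) / (TP + TN + FP + FN) * 100
= (84 + 97) / (84 + 97 + 8 + 5)
= 181 / 194
= 0.933
= 93.3%

93.3


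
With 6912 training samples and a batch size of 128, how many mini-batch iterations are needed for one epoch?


Iterations per epoch = dataset_size / batch_size
= 6912 / 128
= 54

54


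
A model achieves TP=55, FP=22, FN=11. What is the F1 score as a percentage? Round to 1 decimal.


Precision = TP / (TP + FP) = 55 / 77 = 0.7143
Recall = TP / (TP + FN) = 55 / 66 = 0.8333
F1 = 2 * P * R / (P + R)
= 2 * 0.7143 * 0.8333 / (0.7143 + 0.8333)
= 1.1905 / 1.5476
= 0.7692
As percentage: 76.9%

76.9


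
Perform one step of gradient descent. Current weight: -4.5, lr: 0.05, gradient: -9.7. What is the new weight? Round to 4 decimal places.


w_new = w_old - lr * gradient
= -4.5 - 0.05 * -9.7
= -4.5 - (-0.485)
= -4.0150

-4.0150


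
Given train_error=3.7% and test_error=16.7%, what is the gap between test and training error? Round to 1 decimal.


Generalization gap = test_error - train_error
= 16.7 - 3.7
= 13.0%
A large gap suggests overfitting.

13.0


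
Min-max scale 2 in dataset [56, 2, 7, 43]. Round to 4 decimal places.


Min = 2, Max = 56
Range = 56 - 2 = 54
Scaled = (x - min) / (max - min)
= (2 - 2) / 54
= 0 / 54
= 0.0000

0.0000


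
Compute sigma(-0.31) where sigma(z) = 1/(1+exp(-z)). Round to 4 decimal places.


sigmoid(z) = 1 / (1 + exp(-z))
exp(-(-0.31)) = exp(0.31) = 1.3634
1 + 1.3634 = 2.3634
1 / 2.3634 = 0.4231

0.4231


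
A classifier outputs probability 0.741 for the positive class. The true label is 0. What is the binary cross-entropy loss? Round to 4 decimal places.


For y=0: Loss = -log(1-p)
= -log(1 - 0.741)
= -log(0.259)
= -(-1.3509)
= 1.3509

1.3509


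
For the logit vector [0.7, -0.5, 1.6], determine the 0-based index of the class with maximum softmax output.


Softmax is a monotonic transformation, so it preserves the argmax.
We need to find the index of the maximum logit.
Index 0: 0.7
Index 1: -0.5
Index 2: 1.6
Maximum logit = 1.6 at index 2

2


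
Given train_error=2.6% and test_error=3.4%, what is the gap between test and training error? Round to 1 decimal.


Generalization gap = test_error - train_error
= 3.4 - 2.6
= 0.8%
A small gap suggests good generalization.

0.8


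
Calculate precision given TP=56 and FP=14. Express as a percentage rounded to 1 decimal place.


Precision = TP / (TP + FP) * 100
= 56 / (56 + 14)
= 56 / 70
= 0.8
= 80.0%

80.0


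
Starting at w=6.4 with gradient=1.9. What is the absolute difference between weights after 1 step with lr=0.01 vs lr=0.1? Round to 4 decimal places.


With lr=0.01: w_new = 6.4 - 0.01 * 1.9 = 6.381
With lr=0.1: w_new = 6.4 - 0.1 * 1.9 = 6.21
Absolute difference = |6.381 - 6.21|
= 0.1710

0.1710


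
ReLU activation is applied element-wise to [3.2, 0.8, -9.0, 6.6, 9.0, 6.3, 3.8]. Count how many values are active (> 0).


ReLU(x) = max(0, x) for each element:
ReLU(3.2) = 3.2
ReLU(0.8) = 0.8
ReLU(-9.0) = 0
ReLU(6.6) = 6.6
ReLU(9.0) = 9.0
ReLU(6.3) = 6.3
ReLU(3.8) = 3.8
Active neurons (>0): 6

6


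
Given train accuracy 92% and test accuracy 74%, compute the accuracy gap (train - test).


Gap = train_accuracy - test_accuracy
= 92 - 74
= 18%
This gap suggests the model is overfitting.

18


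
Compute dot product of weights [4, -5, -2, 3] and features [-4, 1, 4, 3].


Element-wise products:
4 * -4 = -16
-5 * 1 = -5
-2 * 4 = -8
3 * 3 = 9
Sum = -16 + -5 + -8 + 9
= -20

-20


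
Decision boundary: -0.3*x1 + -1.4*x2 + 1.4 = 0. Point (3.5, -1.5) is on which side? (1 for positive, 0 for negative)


Compute -0.3 * 3.5 + -1.4 * -1.5 + 1.4
= -1.05 + 2.1 + 1.4
= 2.45
Since 2.45 >= 0, the point is on the positive side.

1


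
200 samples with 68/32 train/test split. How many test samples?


Train samples = 200 * 68% = 136
Test samples = 200 - 136
= 64

64


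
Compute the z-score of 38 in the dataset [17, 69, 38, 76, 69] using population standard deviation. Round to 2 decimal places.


Mean = (17 + 69 + 38 + 76 + 69) / 5 = 53.8
Variance = sum((x_i - mean)^2) / n = 511.76
Std = sqrt(511.76) = 22.6221
Z = (x - mean) / std
= (38 - 53.8) / 22.6221
= -15.8 / 22.6221
= -0.70

-0.70


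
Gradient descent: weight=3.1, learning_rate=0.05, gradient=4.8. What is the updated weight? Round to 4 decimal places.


w_new = w_old - lr * gradient
= 3.1 - 0.05 * 4.8
= 3.1 - (0.24)
= 2.8600

2.8600


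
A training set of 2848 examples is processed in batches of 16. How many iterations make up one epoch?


Iterations per epoch = dataset_size / batch_size
= 2848 / 16
= 178

178


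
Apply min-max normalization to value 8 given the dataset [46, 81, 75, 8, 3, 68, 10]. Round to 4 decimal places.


Min = 3, Max = 81
Range = 81 - 3 = 78
Scaled = (x - min) / (max - min)
= (8 - 3) / 78
= 5 / 78
= 0.0641

0.0641


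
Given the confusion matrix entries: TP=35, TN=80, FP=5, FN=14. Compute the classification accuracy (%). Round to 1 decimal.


Accuracy = (TP + TN) / (TP + TN + FP + FN) * 100
= (35 + 80) / (35 + 80 + 5 + 14)
= 115 / 134
= 0.8582
= 85.8%

85.8


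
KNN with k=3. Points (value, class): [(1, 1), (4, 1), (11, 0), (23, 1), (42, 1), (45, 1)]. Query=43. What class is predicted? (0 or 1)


Distances from query 43:
Point 42 (class 1): distance = 1
Point 45 (class 1): distance = 2
Point 23 (class 1): distance = 20
K=3 nearest neighbors: classes = [1, 1, 1]
Votes for class 1: 3 / 3
Majority vote => class 1

1


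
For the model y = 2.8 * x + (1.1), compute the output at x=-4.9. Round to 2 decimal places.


y = 2.8 * -4.9 + (1.1)
= -13.72 + (1.1)
= -12.62

-12.62


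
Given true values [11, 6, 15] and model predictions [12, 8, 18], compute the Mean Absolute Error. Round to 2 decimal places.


Absolute errors: [1, 2, 3]
Sum of absolute errors = 6
MAE = 6 / 3 = 2.00

2.00


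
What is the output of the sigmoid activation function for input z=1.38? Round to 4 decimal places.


sigmoid(z) = 1 / (1 + exp(-z))
exp(-(1.38)) = exp(-1.38) = 0.2516
1 + 0.2516 = 1.2516
1 / 1.2516 = 0.7990

0.7990


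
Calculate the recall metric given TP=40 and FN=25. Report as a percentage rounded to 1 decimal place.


Recall = TP / (TP + FN) * 100
= 40 / (40 + 25)
= 40 / 65
= 0.6154
= 61.5%

61.5


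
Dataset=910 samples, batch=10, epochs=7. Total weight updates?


Iterations per epoch = 910 / 10 = 91
Total updates = iterations_per_epoch * epochs
= 91 * 7
= 637

637


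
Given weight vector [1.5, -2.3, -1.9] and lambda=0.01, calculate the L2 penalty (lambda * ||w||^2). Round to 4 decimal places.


Squaring each weight:
1.5^2 = 2.25
(-2.3)^2 = 5.29
(-1.9)^2 = 3.61
Sum of squares = 11.15
Penalty = 0.01 * 11.15 = 0.1115

0.1115


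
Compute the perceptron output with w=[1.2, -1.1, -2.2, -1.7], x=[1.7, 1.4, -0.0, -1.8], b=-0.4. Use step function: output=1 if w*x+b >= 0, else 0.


z = w . x + b
= 1.2*1.7 + -1.1*1.4 + -2.2*-0.0 + -1.7*-1.8 + -0.4
= 2.04 + -1.54 + 0.0 + 3.06 + -0.4
= 3.56 + -0.4
= 3.16
Since z = 3.16 >= 0, output = 1

1


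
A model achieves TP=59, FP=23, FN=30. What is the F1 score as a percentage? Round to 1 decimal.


Precision = TP / (TP + FP) = 59 / 82 = 0.7195
Recall = TP / (TP + FN) = 59 / 89 = 0.6629
F1 = 2 * P * R / (P + R)
= 2 * 0.7195 * 0.6629 / (0.7195 + 0.6629)
= 0.954 / 1.3824
= 0.6901
As percentage: 69.0%

69.0


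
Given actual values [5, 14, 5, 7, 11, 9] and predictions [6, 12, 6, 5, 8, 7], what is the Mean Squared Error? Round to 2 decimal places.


Differences: [-1, 2, -1, 2, 3, 2]
Squared errors: [1, 4, 1, 4, 9, 4]
Sum of squared errors = 23
MSE = 23 / 6 = 3.83

3.83


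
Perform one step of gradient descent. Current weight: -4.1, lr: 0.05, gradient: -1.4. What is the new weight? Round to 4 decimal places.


w_new = w_old - lr * gradient
= -4.1 - 0.05 * -1.4
= -4.1 - (-0.07)
= -4.0300

-4.0300


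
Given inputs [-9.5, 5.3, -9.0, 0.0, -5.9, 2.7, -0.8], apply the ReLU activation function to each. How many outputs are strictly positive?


ReLU(x) = max(0, x) for each element:
ReLU(-9.5) = 0
ReLU(5.3) = 5.3
ReLU(-9.0) = 0
ReLU(0.0) = 0
ReLU(-5.9) = 0
ReLU(2.7) = 2.7
ReLU(-0.8) = 0
Active neurons (>0): 2

2


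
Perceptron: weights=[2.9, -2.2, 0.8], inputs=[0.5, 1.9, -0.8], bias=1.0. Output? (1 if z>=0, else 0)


z = w . x + b
= 2.9*0.5 + -2.2*1.9 + 0.8*-0.8 + 1.0
= 1.45 + -4.18 + -0.64 + 1.0
= -3.37 + 1.0
= -2.37
Since z = -2.37 < 0, output = 0

0


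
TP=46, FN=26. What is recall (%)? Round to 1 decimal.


Recall = TP / (TP + FN) * 100
= 46 / (46 + 26)
= 46 / 72
= 0.6389
= 63.9%

63.9


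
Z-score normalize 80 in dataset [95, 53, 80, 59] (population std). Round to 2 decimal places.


Mean = (95 + 53 + 80 + 59) / 4 = 71.75
Variance = sum((x_i - mean)^2) / n = 280.6875
Std = sqrt(280.6875) = 16.7537
Z = (x - mean) / std
= (80 - 71.75) / 16.7537
= 8.25 / 16.7537
= 0.49

0.49


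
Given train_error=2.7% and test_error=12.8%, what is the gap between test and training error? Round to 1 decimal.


Generalization gap = test_error - train_error
= 12.8 - 2.7
= 10.1%
A large gap suggests overfitting.

10.1


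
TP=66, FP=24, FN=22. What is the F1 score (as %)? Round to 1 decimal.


Precision = TP / (TP + FP) = 66 / 90 = 0.7333
Recall = TP / (TP + FN) = 66 / 88 = 0.75
F1 = 2 * P * R / (P + R)
= 2 * 0.7333 * 0.75 / (0.7333 + 0.75)
= 1.1 / 1.4833
= 0.7416
As percentage: 74.2%

74.2


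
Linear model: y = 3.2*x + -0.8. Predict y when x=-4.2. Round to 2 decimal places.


y = 3.2 * -4.2 + (-0.8)
= -13.44 + (-0.8)
= -14.24

-14.24


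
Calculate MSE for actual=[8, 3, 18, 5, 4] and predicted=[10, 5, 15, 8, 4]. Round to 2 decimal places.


Differences: [-2, -2, 3, -3, 0]
Squared errors: [4, 4, 9, 9, 0]
Sum of squared errors = 26
MSE = 26 / 5 = 5.20

5.20


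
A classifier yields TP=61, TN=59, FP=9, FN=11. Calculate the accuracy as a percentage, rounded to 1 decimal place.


Accuracy = (TP + TN) / (TP + TN + FP + FN) * 100
= (61 + 59) / (61 + 59 + 9 + 11)
= 120 / 140
= 0.8571
= 85.7%

85.7


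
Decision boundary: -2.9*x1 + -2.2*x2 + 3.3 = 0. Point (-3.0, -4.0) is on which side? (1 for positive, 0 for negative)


Compute -2.9 * -3.0 + -2.2 * -4.0 + 3.3
= 8.7 + 8.8 + 3.3
= 20.8
Since 20.8 >= 0, the point is on the positive side.

1


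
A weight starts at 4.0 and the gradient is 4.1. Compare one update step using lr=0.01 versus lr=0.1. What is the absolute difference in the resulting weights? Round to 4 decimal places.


With lr=0.01: w_new = 4.0 - 0.01 * 4.1 = 3.959
With lr=0.1: w_new = 4.0 - 0.1 * 4.1 = 3.59
Absolute difference = |3.959 - 3.59|
= 0.3690

0.3690


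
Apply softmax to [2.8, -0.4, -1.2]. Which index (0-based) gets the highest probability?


Softmax is a monotonic transformation, so it preserves the argmax.
We need to find the index of the maximum logit.
Index 0: 2.8
Index 1: -0.4
Index 2: -1.2
Maximum logit = 2.8 at index 0

0


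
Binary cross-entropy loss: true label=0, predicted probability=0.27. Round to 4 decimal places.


For y=0: Loss = -log(1-p)
= -log(1 - 0.27)
= -log(0.73)
= -(-0.3147)
= 0.3147

0.3147


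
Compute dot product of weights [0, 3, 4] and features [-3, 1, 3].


Element-wise products:
0 * -3 = 0
3 * 1 = 3
4 * 3 = 12
Sum = 0 + 3 + 12
= 15

15


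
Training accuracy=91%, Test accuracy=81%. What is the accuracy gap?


Gap = train_accuracy - test_accuracy
= 91 - 81
= 10%
This moderate gap may indicate mild overfitting.

10


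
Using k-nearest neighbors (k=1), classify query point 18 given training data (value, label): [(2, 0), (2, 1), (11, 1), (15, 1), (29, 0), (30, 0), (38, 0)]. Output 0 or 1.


Distances from query 18:
Point 15 (class 1): distance = 3
K=1 nearest neighbors: classes = [1]
Votes for class 1: 1 / 1
Majority vote => class 1

1


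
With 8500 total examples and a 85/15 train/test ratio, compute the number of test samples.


Train samples = 8500 * 85% = 7225
Test samples = 8500 - 7225
= 1275

1275


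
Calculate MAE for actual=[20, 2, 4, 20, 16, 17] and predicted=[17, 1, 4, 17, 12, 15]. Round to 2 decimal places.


Absolute errors: [3, 1, 0, 3, 4, 2]
Sum of absolute errors = 13
MAE = 13 / 6 = 2.17

2.17


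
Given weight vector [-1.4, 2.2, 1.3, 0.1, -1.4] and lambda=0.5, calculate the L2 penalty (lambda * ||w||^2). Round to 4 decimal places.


Squaring each weight:
(-1.4)^2 = 1.96
2.2^2 = 4.84
1.3^2 = 1.69
0.1^2 = 0.01
(-1.4)^2 = 1.96
Sum of squares = 10.46
Penalty = 0.5 * 10.46 = 5.2300

5.2300


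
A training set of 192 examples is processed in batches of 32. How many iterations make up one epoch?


Iterations per epoch = dataset_size / batch_size
= 192 / 32
= 6

6


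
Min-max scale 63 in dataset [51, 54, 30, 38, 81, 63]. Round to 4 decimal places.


Min = 30, Max = 81
Range = 81 - 30 = 51
Scaled = (x - min) / (max - min)
= (63 - 30) / 51
= 33 / 51
= 0.6471

0.6471


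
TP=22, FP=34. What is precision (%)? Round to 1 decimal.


Precision = TP / (TP + FP) * 100
= 22 / (22 + 34)
= 22 / 56
= 0.3929
= 39.3%

39.3


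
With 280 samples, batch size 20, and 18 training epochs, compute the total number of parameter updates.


Iterations per epoch = 280 / 20 = 14
Total updates = iterations_per_epoch * epochs
= 14 * 18
= 252

252


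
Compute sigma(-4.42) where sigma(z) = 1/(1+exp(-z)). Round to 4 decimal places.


sigmoid(z) = 1 / (1 + exp(-z))
exp(-(-4.42)) = exp(4.42) = 83.0963
1 + 83.0963 = 84.0963
1 / 84.0963 = 0.0119

0.0119


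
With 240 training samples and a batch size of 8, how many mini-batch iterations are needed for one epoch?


Iterations per epoch = dataset_size / batch_size
= 240 / 8
= 30

30


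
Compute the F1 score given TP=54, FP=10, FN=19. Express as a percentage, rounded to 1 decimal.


Precision = TP / (TP + FP) = 54 / 64 = 0.8438
Recall = TP / (TP + FN) = 54 / 73 = 0.7397
F1 = 2 * P * R / (P + R)
= 2 * 0.8438 * 0.7397 / (0.8438 + 0.7397)
= 1.2483 / 1.5835
= 0.7883
As percentage: 78.8%

78.8


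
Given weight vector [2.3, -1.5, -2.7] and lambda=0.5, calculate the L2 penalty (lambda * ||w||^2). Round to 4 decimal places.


Squaring each weight:
2.3^2 = 5.29
(-1.5)^2 = 2.25
(-2.7)^2 = 7.29
Sum of squares = 14.83
Penalty = 0.5 * 14.83 = 7.4150

7.4150


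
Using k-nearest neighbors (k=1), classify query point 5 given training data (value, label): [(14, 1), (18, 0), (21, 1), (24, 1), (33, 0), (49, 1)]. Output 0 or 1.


Distances from query 5:
Point 14 (class 1): distance = 9
K=1 nearest neighbors: classes = [1]
Votes for class 1: 1 / 1
Majority vote => class 1

1


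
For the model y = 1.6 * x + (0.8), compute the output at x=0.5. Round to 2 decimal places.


y = 1.6 * 0.5 + (0.8)
= 0.8 + (0.8)
= 1.60

1.60


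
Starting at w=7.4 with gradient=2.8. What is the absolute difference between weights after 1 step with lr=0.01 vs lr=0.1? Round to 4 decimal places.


With lr=0.01: w_new = 7.4 - 0.01 * 2.8 = 7.372
With lr=0.1: w_new = 7.4 - 0.1 * 2.8 = 7.12
Absolute difference = |7.372 - 7.12|
= 0.2520

0.2520


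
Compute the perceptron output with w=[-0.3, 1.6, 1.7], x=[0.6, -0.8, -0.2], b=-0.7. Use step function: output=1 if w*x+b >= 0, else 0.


z = w . x + b
= -0.3*0.6 + 1.6*-0.8 + 1.7*-0.2 + -0.7
= -0.18 + -1.28 + -0.34 + -0.7
= -1.8 + -0.7
= -2.5
Since z = -2.5 < 0, output = 0

0


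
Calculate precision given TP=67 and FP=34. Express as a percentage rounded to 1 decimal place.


Precision = TP / (TP + FP) * 100
= 67 / (67 + 34)
= 67 / 101
= 0.6634
= 66.3%

66.3


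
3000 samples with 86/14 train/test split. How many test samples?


Train samples = 3000 * 86% = 2580
Test samples = 3000 - 2580
= 420

420


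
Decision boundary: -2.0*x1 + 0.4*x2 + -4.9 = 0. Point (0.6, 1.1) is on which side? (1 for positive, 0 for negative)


Compute -2.0 * 0.6 + 0.4 * 1.1 + -4.9
= -1.2 + 0.44 + -4.9
= -5.66
Since -5.66 < 0, the point is on the negative side.

0


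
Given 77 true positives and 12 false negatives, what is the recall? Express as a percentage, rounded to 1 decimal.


Recall = TP / (TP + FN) * 100
= 77 / (77 + 12)
= 77 / 89
= 0.8652
= 86.5%

86.5


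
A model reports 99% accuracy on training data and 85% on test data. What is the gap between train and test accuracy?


Gap = train_accuracy - test_accuracy
= 99 - 85
= 14%
This gap suggests the model is overfitting.

14
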